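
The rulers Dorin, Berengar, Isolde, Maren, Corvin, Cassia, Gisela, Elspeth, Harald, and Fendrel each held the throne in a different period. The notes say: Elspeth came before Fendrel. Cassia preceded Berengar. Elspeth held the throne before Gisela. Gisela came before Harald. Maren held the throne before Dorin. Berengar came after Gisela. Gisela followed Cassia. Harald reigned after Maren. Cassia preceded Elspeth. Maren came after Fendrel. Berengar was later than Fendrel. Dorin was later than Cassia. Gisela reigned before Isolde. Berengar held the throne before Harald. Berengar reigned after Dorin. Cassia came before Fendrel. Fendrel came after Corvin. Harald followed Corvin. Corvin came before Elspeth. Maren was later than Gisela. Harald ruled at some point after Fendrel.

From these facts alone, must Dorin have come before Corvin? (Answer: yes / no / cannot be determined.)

no

Tracing the constraints gives Corvin → Fendrel → Maren → Dorin, so Corvin must come before Dorin.
That means Dorin cannot be before Corvin.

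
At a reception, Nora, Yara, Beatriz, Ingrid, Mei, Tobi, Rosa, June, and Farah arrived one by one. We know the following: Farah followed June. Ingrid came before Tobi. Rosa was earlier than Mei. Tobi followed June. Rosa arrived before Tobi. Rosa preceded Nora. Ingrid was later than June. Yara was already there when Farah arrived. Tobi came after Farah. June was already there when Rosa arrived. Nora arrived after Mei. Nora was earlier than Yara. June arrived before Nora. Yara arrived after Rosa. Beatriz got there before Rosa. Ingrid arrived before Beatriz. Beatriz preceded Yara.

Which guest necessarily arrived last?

Tobi

Every other guest has a chain of constraints placing them before Tobi, so Tobi is last.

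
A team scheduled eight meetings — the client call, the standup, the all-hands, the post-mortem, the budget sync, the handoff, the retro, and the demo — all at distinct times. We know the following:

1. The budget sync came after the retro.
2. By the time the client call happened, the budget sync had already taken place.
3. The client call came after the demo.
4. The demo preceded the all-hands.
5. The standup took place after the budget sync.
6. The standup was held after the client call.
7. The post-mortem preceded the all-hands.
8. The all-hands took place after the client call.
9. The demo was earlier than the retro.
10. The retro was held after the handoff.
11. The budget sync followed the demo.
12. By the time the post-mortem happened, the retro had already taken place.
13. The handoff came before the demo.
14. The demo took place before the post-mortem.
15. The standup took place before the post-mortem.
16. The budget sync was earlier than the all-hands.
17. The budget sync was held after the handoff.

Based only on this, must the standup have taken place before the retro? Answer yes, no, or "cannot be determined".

no

Tracing the constraints gives the retro → the budget sync → the standup, so the retro must come before the standup.
That means the standup cannot be before the retro.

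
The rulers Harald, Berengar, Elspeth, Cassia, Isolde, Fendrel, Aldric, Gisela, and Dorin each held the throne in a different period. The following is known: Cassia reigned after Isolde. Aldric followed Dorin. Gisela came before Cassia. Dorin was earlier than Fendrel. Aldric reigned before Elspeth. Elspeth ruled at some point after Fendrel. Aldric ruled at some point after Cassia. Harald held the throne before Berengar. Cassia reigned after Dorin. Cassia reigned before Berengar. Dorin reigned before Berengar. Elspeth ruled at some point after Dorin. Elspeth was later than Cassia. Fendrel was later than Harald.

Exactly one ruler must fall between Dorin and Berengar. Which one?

Tracing the constraints gives Dorin → Cassia → Berengar, so Cassia sits after Dorin and before Berengar.
No other ruler is forced both after Dorin and before Berengar.

Cassia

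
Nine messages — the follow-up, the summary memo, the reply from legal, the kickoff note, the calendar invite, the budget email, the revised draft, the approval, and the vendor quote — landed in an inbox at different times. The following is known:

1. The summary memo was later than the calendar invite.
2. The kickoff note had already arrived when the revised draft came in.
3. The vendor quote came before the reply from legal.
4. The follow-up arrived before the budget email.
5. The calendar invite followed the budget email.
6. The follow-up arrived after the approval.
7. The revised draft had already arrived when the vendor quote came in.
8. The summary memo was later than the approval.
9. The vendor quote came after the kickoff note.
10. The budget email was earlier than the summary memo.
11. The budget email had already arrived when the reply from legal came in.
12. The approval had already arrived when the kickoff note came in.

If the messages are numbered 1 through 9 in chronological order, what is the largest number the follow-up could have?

The follow-up must come before the budget email, the calendar invite, the reply from legal, and the summary memo — 4 messages forced after it.
Everything else can be placed before the follow-up in some valid order, so the follow-up can sit as late as position 9 − 4 = 5.

5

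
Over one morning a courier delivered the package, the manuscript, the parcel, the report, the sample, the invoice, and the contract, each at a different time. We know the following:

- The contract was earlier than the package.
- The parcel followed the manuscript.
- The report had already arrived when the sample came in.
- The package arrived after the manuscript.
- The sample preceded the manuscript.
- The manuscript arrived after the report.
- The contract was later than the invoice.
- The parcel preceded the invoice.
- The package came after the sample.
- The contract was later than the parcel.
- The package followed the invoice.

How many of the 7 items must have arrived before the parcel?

3

Directly stated before the parcel: the manuscript.
The report reaches the parcel via the report → the manuscript → the parcel.
The sample reaches the parcel via the sample → the manuscript → the parcel.
No chain forces the package (or any of the others) ahead of the parcel.
That's the manuscript, the report, and the sample — 3 in all.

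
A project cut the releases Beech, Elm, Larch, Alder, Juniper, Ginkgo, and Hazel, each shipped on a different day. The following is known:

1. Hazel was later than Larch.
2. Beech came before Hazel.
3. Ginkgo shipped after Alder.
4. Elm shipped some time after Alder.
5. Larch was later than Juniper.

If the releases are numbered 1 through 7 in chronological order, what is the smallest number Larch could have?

Juniper must come before Larch — 1 forced predecessor.
Nothing else is forced ahead of Larch, so its earliest slot is position 1 + 1 = 2.

2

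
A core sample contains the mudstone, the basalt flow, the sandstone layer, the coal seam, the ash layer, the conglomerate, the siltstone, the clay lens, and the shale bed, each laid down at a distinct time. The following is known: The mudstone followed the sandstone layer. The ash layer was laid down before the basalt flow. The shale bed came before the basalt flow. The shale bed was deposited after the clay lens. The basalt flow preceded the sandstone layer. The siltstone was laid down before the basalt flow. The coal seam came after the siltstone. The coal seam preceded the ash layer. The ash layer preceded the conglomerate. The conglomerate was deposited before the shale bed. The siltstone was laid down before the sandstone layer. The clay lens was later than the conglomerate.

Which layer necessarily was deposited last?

Every other layer has a chain of constraints placing it before the mudstone, so the mudstone is last.

the mudstone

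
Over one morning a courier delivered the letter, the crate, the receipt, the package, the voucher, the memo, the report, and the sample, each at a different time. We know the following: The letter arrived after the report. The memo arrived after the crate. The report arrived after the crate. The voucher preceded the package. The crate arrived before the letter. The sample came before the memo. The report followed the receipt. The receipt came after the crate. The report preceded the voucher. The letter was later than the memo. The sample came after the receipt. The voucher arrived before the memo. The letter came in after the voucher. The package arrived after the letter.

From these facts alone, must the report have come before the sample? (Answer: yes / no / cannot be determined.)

No chain of stated constraints runs from the report to the sample, and none runs from the sample to the report either.
So the relative order of the report and the sample is not fixed by the given facts.

cannot be determined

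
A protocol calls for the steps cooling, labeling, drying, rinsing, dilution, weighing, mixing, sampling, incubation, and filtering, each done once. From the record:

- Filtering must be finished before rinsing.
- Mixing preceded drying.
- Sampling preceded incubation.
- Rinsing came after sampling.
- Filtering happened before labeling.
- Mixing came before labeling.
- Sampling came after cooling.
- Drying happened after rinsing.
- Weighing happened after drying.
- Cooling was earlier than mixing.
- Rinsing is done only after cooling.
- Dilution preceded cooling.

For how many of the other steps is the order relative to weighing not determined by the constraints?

Forced before weighing: cooling, dilution, drying, filtering, mixing, rinsing, and sampling.
That leaves incubation and labeling with no forced order relative to weighing — 2.

2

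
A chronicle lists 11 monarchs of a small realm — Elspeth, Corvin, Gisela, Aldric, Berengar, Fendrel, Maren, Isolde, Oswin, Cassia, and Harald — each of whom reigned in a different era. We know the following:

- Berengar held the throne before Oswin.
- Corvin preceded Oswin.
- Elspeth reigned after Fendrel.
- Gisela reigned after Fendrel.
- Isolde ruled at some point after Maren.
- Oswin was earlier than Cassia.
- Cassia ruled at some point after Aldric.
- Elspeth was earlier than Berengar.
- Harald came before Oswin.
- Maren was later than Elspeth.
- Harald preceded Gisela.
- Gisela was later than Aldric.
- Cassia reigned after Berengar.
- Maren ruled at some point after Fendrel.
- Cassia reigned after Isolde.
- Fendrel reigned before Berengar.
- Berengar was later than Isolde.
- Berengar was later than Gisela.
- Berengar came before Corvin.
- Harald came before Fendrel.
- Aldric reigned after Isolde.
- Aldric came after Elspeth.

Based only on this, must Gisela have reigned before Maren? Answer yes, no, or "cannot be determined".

Tracing the constraints gives Maren → Isolde → Aldric → Gisela, so Maren must come before Gisela.
That means Gisela cannot be before Maren.

no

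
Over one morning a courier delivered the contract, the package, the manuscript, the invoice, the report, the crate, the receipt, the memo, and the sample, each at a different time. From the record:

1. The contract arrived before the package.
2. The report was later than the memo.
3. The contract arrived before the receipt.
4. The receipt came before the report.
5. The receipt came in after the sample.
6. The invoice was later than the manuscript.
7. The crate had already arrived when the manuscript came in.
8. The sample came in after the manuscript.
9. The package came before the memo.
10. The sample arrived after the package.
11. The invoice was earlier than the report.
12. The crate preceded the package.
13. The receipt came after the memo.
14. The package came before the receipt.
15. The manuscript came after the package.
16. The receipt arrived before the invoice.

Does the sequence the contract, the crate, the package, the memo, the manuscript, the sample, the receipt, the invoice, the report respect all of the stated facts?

yes

Check each stated constraint against the proposed order — e.g. the memo is ahead of the report; the contract is ahead of the receipt. Every pair is in the required order; nothing is violated.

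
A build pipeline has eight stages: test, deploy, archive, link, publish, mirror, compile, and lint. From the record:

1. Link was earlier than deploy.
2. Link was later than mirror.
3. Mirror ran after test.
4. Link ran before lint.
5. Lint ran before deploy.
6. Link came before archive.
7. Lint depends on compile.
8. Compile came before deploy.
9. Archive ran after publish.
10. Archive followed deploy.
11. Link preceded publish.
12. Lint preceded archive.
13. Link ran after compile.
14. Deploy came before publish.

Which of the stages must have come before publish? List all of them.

Directly stated before publish: deploy and link.
Compile reaches publish via compile → link → publish.
Lint reaches publish via lint → deploy → publish.
Mirror reaches publish via mirror → link → publish.
Likewise test reaches publish by chaining the stated constraints.

compile, deploy, link, lint, mirror, test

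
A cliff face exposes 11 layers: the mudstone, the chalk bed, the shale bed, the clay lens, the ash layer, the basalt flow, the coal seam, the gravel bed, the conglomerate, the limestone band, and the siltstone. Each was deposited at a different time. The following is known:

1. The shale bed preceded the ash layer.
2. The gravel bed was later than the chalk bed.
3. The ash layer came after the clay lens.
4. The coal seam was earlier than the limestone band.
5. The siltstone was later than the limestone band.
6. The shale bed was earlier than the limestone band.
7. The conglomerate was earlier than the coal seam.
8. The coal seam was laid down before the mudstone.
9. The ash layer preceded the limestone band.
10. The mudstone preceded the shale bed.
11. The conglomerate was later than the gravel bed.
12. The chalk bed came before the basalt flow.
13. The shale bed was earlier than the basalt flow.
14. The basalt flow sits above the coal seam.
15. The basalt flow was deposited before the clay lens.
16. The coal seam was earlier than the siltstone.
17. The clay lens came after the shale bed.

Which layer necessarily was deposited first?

the chalk bed

The chalk bed has a chain of constraints placing it before every other layer, so the chalk bed must be first.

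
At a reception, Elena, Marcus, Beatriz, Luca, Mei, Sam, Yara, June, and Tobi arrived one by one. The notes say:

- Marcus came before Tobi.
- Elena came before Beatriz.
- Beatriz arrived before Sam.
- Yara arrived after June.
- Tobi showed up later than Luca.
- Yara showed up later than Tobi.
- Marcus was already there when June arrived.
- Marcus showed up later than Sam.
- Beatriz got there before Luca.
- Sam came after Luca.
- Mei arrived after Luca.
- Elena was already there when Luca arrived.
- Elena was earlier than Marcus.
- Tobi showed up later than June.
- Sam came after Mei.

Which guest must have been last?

Every other guest has a chain of constraints placing them before Yara, so Yara is last.

Yara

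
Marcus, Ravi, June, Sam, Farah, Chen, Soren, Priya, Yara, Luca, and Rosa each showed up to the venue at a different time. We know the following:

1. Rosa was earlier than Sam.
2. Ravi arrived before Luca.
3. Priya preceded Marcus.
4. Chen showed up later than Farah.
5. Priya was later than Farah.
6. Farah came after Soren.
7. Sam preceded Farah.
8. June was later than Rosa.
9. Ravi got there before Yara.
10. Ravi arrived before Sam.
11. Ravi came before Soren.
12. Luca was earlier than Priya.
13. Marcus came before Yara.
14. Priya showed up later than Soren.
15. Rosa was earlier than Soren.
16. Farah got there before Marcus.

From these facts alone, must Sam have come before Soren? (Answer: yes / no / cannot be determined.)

cannot be determined

No chain of stated constraints runs from Sam to Soren, and none runs from Soren to Sam either.
So the relative order of Sam and Soren is not fixed by the given facts.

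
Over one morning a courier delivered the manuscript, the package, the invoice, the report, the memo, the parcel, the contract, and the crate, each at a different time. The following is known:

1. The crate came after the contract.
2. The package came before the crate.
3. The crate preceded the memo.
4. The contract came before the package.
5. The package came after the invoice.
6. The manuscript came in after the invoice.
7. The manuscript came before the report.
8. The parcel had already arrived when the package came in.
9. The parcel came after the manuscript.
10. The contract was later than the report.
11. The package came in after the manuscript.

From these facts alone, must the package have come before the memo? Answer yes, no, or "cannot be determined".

yes

Chain the constraints: the package → the crate → the memo. Each link is directly stated, so the package comes before the memo.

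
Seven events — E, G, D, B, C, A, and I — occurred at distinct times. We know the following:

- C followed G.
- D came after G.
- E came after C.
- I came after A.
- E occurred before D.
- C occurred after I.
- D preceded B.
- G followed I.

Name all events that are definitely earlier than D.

A, C, E, G, I

Directly stated before D: E and G.
A reaches D via A → I → G → D.
C reaches D via C → E → D.
I reaches D via I → G → D.
No chain forces B ahead of D.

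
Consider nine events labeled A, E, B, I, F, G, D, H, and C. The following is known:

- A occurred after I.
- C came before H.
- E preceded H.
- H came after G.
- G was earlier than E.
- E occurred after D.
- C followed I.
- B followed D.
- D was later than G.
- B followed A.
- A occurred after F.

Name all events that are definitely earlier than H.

C, D, E, G, I

Directly stated before H: C, E, and G.
D reaches H via D → E → H.
I reaches H via I → C → H.
No chain forces F (or any of the others) ahead of H.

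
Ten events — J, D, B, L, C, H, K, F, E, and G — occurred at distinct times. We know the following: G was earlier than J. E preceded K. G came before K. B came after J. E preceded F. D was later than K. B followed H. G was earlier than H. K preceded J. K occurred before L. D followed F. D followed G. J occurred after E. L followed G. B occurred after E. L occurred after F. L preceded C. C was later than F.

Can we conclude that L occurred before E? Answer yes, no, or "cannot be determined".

no

Tracing the constraints gives E → K → L, so E must come before L.
That means L cannot be before E.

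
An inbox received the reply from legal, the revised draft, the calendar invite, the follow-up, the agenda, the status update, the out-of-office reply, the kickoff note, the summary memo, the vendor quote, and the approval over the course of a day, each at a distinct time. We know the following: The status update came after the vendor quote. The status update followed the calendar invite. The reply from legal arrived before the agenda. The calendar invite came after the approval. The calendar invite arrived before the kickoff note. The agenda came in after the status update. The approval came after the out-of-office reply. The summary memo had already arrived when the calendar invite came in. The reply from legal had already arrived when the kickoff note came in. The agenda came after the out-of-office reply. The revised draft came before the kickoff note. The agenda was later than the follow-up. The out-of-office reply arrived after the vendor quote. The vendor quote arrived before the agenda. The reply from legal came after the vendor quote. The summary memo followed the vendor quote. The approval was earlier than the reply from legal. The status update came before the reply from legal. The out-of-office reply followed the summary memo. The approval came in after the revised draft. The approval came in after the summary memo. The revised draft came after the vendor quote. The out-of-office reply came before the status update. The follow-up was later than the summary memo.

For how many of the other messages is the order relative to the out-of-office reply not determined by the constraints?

2

Forced before the out-of-office reply: the summary memo and the vendor quote; forced after the out-of-office reply: the agenda, the approval, the calendar invite, the kickoff note, the reply from legal, and the status update.
That leaves the follow-up and the revised draft with no forced order relative to the out-of-office reply — 2.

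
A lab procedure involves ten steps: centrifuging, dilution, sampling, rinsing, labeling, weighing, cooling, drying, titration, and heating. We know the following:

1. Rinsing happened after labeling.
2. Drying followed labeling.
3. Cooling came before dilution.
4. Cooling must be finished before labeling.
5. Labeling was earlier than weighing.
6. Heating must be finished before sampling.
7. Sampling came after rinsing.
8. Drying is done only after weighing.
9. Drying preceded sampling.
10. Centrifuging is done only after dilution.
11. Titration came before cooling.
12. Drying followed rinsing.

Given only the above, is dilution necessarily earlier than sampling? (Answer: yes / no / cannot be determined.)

No chain of stated constraints runs from dilution to sampling, and none runs from sampling to dilution either.
So the relative order of dilution and sampling is not fixed by the given facts.

cannot be determined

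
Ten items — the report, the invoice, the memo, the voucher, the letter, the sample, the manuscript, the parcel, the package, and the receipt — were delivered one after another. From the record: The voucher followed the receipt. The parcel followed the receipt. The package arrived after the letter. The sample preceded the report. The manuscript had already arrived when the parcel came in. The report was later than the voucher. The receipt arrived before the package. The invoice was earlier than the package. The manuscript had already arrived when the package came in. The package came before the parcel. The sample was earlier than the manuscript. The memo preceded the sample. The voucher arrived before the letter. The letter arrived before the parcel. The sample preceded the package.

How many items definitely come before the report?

4

Directly stated before the report: the sample and the voucher.
The memo reaches the report via the memo → the sample → the report.
The receipt reaches the report via the receipt → the voucher → the report.
No chain forces the invoice (or any of the others) ahead of the report.
That's the memo, the receipt, the sample, and the voucher — 4 in all.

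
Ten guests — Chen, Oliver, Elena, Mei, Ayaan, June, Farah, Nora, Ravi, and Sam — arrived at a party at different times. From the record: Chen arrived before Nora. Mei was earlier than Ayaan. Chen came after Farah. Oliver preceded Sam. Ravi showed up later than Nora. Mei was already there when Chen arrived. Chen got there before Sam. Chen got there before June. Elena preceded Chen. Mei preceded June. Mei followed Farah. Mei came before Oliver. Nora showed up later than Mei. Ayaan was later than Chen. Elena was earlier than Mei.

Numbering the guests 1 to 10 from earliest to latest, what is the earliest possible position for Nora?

5

Chen, Elena, Farah, and Mei must all come before Nora — 4 forced predecessors.
Nothing else is forced ahead of Nora, so their earliest slot is position 4 + 1 = 5.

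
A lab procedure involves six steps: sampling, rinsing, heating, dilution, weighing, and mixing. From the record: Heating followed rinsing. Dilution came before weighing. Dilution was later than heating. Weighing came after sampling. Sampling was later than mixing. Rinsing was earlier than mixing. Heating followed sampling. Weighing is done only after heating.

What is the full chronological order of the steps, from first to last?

The constraints fix every adjacent pair, so only one ordering works:
rinsing → mixing → sampling → heating → dilution → weighing.

rinsing, mixing, sampling, heating, dilution, weighing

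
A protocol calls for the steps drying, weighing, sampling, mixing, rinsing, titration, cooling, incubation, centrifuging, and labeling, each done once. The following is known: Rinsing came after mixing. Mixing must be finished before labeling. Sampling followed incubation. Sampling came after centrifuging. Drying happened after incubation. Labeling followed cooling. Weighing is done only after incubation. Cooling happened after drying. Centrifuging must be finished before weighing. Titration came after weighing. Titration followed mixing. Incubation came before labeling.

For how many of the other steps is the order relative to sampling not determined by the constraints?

Forced before sampling: centrifuging and incubation.
That leaves cooling, drying, labeling, mixing, rinsing, titration, and weighing with no forced order relative to sampling — 7.

7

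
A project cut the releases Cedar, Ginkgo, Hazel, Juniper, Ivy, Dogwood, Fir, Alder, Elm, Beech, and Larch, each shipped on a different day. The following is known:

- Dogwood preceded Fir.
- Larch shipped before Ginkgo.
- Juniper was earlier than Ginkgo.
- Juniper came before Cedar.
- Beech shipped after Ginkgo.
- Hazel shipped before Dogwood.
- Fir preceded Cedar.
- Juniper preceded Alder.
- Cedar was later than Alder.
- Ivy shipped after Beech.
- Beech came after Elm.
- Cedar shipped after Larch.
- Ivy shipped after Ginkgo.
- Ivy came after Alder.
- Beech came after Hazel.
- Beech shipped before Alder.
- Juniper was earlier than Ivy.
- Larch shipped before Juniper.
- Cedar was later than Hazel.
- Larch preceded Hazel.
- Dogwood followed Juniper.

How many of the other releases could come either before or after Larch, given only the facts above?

Forced after Larch: Alder, Beech, Cedar, Dogwood, Fir, Ginkgo, Hazel, Ivy, and Juniper.
That leaves Elm with no forced order relative to Larch — 1.

1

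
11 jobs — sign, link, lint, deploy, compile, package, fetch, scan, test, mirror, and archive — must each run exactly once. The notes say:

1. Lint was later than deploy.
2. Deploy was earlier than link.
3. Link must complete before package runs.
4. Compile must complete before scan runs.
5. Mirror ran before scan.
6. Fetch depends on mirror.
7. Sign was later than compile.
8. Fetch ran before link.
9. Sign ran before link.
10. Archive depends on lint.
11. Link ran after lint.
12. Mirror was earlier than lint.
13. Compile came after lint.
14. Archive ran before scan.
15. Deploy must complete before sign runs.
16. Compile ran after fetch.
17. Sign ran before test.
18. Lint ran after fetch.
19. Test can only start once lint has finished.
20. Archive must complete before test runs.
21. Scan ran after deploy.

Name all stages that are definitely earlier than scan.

Directly stated before scan: archive, compile, deploy, and mirror.
Fetch reaches scan via fetch → compile → scan.
Lint reaches scan via lint → compile → scan.
No chain forces test (or any of the others) ahead of scan.

archive, compile, deploy, fetch, lint, mirror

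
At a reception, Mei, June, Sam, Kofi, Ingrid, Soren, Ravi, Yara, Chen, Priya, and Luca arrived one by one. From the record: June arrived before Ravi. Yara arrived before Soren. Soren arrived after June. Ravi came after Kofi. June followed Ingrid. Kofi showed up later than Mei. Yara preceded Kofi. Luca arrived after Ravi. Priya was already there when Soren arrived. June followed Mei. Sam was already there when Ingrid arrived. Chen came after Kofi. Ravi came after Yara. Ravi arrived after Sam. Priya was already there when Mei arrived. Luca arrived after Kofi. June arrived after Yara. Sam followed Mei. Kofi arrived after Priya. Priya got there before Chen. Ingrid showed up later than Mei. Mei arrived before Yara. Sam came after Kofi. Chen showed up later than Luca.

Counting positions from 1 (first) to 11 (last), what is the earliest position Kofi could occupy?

4

Mei, Priya, and Yara must all come before Kofi — 3 forced predecessors.
Nothing else is forced ahead of Kofi, so their earliest slot is position 3 + 1 = 4.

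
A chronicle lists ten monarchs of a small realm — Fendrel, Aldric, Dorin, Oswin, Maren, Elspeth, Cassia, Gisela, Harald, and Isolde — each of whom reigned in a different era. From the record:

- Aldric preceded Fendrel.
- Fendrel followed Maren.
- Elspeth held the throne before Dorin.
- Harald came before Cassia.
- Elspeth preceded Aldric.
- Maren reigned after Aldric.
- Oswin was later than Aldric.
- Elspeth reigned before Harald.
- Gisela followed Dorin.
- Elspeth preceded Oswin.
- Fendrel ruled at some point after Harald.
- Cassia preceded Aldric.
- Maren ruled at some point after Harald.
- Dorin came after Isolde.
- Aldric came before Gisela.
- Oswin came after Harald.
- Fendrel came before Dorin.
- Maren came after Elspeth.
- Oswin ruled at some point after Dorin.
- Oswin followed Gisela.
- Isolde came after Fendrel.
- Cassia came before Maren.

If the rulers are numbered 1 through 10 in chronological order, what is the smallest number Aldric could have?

Cassia, Elspeth, and Harald must all come before Aldric — 3 forced predecessors.
Nothing else is forced ahead of Aldric, so their earliest slot is position 3 + 1 = 4.

4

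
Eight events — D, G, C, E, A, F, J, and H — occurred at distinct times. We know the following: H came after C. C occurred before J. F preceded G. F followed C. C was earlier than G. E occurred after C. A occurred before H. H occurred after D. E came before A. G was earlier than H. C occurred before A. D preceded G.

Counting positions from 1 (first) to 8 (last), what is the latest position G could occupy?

7

G must come before H — 1 event forced after it.
Everything else can be placed before G in some valid order, so G can sit as late as position 8 − 1 = 7.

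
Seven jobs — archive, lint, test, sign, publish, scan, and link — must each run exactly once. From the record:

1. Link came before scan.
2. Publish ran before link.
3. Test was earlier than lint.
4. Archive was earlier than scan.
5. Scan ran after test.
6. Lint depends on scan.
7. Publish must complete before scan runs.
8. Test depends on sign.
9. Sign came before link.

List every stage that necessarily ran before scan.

archive, link, publish, sign, test

Directly stated before scan: archive, link, publish, and test.
Sign reaches scan via sign → link → scan.
No chain forces lint ahead of scan.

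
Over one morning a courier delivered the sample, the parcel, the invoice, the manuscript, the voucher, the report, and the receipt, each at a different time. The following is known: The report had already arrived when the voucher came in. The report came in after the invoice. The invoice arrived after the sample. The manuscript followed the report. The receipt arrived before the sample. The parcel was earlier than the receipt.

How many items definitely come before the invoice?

3

Directly stated before the invoice: the sample.
The parcel reaches the invoice via the parcel → the receipt → the sample → the invoice.
The receipt reaches the invoice via the receipt → the sample → the invoice.
No chain forces the voucher (or any of the others) ahead of the invoice.
That's the parcel, the receipt, and the sample — 3 in all.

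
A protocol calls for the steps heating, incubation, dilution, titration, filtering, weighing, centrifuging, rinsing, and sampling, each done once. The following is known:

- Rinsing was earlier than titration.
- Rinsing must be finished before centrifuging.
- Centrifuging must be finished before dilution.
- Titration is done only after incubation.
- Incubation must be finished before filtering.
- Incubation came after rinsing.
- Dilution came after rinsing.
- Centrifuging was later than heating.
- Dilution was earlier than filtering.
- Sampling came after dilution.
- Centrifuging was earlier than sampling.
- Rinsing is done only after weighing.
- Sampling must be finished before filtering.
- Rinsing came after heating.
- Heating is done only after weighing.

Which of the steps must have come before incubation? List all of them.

Directly stated before incubation: rinsing.
Heating reaches incubation via heating → rinsing → incubation.
Weighing reaches incubation via weighing → rinsing → incubation.
No chain forces titration (or any of the others) ahead of incubation.

heating, rinsing, weighing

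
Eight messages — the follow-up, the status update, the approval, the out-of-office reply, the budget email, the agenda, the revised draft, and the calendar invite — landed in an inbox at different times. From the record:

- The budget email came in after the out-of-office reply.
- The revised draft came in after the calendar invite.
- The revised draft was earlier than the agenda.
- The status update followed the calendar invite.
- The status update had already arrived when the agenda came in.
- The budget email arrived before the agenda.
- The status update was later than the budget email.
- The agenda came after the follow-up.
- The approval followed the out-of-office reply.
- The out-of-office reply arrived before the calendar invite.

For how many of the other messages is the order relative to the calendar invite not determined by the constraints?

3

Forced before the calendar invite: the out-of-office reply; forced after the calendar invite: the agenda, the revised draft, and the status update.
That leaves the approval, the budget email, and the follow-up with no forced order relative to the calendar invite — 3.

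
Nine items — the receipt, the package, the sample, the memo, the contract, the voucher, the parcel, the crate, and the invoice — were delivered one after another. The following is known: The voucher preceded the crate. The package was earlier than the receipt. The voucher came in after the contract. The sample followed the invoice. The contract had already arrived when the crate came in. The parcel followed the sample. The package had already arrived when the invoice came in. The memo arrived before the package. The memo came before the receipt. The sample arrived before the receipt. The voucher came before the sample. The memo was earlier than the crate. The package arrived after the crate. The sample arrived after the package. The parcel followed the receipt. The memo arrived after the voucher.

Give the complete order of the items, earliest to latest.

The constraints fix every adjacent pair, so only one ordering works:
the contract → the voucher → the memo → the crate → the package → the invoice → the sample → the receipt → the parcel.

the contract, the voucher, the memo, the crate, the package, the invoice, the sample, the receipt, the parcel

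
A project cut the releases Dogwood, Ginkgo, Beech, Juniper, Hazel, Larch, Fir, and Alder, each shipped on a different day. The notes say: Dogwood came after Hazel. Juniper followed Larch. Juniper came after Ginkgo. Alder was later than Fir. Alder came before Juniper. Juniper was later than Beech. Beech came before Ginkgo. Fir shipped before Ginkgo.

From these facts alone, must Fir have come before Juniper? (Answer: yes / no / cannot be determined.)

yes

Chain the constraints: Fir → Ginkgo → Juniper. Each link is directly stated, so Fir comes before Juniper.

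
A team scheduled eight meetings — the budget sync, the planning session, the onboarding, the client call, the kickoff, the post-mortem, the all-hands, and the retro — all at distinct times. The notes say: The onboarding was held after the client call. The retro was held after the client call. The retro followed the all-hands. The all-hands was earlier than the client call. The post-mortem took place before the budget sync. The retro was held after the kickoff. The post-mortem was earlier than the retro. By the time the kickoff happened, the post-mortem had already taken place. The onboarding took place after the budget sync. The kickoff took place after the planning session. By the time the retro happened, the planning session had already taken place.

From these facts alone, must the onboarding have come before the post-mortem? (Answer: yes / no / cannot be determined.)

Tracing the constraints gives the post-mortem → the budget sync → the onboarding, so the post-mortem must come before the onboarding.
That means the onboarding cannot be before the post-mortem.

no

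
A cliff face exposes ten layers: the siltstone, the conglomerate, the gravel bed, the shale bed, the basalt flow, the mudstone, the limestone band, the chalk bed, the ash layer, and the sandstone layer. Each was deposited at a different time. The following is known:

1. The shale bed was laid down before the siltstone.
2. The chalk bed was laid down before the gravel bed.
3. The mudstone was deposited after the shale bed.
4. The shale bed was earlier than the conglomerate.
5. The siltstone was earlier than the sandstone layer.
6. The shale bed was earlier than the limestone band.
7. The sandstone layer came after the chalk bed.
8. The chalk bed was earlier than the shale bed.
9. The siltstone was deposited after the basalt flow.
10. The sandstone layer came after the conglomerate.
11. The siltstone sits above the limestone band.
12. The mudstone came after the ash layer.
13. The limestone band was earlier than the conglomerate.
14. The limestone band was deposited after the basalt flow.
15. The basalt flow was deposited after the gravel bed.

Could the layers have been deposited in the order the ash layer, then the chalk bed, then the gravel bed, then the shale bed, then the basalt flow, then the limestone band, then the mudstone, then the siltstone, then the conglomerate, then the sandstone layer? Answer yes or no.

Check each stated constraint against the proposed order — e.g. the ash layer is ahead of the mudstone; the chalk bed is ahead of the sandstone layer. Every pair is in the required order; nothing is violated.

yes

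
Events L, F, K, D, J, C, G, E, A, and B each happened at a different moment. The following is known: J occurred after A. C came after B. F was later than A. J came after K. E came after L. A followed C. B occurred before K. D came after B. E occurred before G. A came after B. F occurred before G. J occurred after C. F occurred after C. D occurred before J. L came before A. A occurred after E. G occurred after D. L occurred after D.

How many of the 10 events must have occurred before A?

5

Directly stated before A: B, C, E, and L.
D reaches A via D → L → A.
No chain forces J (or any of the others) ahead of A.
That's B, C, D, E, and L — 5 in all.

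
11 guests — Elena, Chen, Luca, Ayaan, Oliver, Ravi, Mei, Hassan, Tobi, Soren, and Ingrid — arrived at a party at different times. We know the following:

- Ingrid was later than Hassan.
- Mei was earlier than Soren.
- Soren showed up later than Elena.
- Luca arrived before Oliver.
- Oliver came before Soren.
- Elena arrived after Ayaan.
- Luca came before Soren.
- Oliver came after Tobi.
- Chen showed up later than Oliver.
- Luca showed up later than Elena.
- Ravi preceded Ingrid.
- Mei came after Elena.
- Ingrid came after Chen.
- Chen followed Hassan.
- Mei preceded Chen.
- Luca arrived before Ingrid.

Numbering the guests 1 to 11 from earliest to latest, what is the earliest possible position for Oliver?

Ayaan, Elena, Luca, and Tobi must all come before Oliver — 4 forced predecessors.
Nothing else is forced ahead of Oliver, so their earliest slot is position 4 + 1 = 5.

5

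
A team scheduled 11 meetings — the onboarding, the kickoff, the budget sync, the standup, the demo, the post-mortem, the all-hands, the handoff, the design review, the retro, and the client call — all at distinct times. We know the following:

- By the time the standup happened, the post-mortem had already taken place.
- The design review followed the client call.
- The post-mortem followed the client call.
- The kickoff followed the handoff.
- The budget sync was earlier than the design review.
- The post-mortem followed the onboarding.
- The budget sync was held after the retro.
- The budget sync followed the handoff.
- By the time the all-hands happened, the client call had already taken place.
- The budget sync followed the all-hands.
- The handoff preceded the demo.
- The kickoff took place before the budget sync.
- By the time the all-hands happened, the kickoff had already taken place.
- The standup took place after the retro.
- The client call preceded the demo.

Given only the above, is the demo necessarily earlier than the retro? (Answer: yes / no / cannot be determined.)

No chain of stated constraints runs from the demo to the retro, and none runs from the retro to the demo either.
So the relative order of the demo and the retro is not fixed by the given facts.

cannot be determined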